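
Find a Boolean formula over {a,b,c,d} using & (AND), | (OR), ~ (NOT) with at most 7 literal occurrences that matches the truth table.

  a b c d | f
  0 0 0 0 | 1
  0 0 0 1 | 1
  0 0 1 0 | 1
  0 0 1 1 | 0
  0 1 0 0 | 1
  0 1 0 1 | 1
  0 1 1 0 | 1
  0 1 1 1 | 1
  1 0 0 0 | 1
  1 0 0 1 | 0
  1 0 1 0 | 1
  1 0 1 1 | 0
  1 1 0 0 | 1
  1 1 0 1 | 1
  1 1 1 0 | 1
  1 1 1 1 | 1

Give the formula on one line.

(((b & a) | ~d) | (~a & (b | ~c)))

  (b & a) = 0000000000001111
  ~d = 1010101010101010
  ((b & a) | ~d) = 1010101010101111
  ~a = 1111111100000000
  ~c = 1100110011001100
  (b | ~c) = 1100111111001111
  (~a & (b | ~c)) = 1100111100000000
  (((b & a) | ~d) | (~a & (b | ~c))) = 1110111110101111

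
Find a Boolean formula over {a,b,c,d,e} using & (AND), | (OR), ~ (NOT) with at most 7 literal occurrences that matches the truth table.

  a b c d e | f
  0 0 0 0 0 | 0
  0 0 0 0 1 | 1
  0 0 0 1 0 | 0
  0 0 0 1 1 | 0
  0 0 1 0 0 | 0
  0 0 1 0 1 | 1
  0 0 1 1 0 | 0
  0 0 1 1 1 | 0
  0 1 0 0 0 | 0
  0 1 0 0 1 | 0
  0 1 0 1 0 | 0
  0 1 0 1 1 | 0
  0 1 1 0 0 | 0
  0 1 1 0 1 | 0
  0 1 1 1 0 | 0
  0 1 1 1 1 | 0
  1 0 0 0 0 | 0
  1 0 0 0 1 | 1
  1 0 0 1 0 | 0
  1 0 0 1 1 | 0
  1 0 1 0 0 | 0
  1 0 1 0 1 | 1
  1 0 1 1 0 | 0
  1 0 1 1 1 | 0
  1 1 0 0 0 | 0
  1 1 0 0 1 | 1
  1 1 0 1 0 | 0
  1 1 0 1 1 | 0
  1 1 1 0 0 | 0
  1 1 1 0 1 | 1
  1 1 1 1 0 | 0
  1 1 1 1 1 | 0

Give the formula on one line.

  (a | d) = 00110011001100111111111111111111
  ~b = 11111111000000001111111100000000
  ((a | d) | ~b) = 11111111001100111111111111111111
  ~d = 11001100110011001100110011001100
  (e & ~d) = 01000100010001000100010001000100
  (((a | d) | ~b) & (e & ~d)) = 01000100000000000100010001000100

(((a | d) | ~b) & (e & ~d))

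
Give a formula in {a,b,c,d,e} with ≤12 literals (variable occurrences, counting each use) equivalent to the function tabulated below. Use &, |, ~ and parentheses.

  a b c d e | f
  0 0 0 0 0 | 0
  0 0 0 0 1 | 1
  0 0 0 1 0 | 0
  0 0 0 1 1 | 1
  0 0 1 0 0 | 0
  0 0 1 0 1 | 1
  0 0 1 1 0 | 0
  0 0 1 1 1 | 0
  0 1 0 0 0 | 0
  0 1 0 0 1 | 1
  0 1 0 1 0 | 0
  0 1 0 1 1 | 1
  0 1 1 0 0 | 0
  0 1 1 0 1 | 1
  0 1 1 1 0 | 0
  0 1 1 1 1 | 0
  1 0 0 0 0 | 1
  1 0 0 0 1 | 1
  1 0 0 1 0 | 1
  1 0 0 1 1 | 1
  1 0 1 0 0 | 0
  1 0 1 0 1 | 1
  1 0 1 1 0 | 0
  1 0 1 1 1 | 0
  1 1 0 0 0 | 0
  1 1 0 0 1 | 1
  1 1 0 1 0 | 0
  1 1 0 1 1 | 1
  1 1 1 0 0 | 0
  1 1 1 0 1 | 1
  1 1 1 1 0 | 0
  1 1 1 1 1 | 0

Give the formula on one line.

  ~d = 11001100110011001100110011001100
  (e & ~d) = 01000100010001000100010001000100
  (b & c) = 00000000000011110000000000001111
  ~c = 11110000111100001111000011110000
  ~b = 11111111000000001111111100000000
  (~c & ~b) = 11110000000000001111000000000000
  ((~c & ~b) & a) = 00000000000000001111000000000000
  ((b & c) | ((~c & ~b) & a)) = 00000000000011111111000000001111
  (((b & c) | ((~c & ~b) & a)) | e) = 01010101010111111111010101011111
  ((((b & c) | ((~c & ~b) & a)) | e) & ~c) = 01010000010100001111000001010000
  ((e & ~d) | ((((b & c) | ((~c & ~b) & a)) | e) & ~c)) = 01010100010101001111010001010100

((e & ~d) | ((((b & c) | ((~c & ~b) & a)) | e) & ~c))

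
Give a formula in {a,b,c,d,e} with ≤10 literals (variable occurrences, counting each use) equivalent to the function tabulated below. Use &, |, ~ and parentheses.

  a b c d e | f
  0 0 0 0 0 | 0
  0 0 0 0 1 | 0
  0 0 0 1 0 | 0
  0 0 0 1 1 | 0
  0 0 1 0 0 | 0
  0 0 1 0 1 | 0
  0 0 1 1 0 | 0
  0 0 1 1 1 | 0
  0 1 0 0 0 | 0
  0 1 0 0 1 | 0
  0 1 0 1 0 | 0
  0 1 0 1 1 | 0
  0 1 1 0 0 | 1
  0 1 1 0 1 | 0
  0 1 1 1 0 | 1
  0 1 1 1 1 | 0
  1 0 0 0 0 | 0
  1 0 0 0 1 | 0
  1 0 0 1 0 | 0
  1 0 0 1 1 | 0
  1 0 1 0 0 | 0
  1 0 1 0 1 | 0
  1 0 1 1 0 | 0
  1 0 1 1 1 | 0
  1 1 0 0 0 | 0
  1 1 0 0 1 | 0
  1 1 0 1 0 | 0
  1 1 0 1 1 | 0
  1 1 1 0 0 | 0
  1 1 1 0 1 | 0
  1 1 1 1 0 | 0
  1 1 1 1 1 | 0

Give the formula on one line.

  ~a = 11111111111111110000000000000000
  (d | a) = 00110011001100111111111111111111
  ~c = 11110000111100001111000011110000
  ((d | a) & ~c) = 00110000001100001111000011110000
  (~a | ((d | a) & ~c)) = 11111111111111111111000011110000
  ~e = 10101010101010101010101010101010
  (~e & c) = 00001010000010100000101000001010
  (~c | b) = 11110000111111111111000011111111
  (a | (~c | b)) = 11110000111111111111111111111111
  ((~e & c) & (a | (~c | b))) = 00000000000010100000101000001010
  ((~a | ((d | a) & ~c)) & ((~e & c) & (a | (~c | b)))) = 00000000000010100000000000000000

((~a | ((d | a) & ~c)) & ((~e & c) & (a | (~c | b))))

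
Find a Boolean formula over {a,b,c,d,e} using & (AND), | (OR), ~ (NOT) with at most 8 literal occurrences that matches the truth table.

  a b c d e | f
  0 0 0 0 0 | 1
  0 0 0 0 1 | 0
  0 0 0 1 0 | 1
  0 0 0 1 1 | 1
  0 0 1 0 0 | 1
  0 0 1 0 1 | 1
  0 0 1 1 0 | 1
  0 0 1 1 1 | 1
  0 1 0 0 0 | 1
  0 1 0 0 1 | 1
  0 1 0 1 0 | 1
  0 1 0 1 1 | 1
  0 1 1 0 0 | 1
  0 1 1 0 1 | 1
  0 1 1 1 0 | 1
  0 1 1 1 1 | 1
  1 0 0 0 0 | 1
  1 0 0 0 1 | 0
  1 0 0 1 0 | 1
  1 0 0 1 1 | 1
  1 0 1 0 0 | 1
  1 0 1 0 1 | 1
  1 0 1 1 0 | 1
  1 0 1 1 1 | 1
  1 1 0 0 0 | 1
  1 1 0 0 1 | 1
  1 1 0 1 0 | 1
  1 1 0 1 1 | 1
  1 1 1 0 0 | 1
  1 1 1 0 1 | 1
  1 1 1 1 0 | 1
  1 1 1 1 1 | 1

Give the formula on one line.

  ~e = 10101010101010101010101010101010
  (c | ~e) = 10101111101011111010111110101111
  ~c = 11110000111100001111000011110000
  (d | b) = 00110011111111110011001111111111
  (~c & (d | b)) = 00110000111100000011000011110000
  ((~c & (d | b)) | b) = 00110000111111110011000011111111
  ((c | ~e) | ((~c & (d | b)) | b)) = 10111111111111111011111111111111

((c | ~e) | ((~c & (d | b)) | b))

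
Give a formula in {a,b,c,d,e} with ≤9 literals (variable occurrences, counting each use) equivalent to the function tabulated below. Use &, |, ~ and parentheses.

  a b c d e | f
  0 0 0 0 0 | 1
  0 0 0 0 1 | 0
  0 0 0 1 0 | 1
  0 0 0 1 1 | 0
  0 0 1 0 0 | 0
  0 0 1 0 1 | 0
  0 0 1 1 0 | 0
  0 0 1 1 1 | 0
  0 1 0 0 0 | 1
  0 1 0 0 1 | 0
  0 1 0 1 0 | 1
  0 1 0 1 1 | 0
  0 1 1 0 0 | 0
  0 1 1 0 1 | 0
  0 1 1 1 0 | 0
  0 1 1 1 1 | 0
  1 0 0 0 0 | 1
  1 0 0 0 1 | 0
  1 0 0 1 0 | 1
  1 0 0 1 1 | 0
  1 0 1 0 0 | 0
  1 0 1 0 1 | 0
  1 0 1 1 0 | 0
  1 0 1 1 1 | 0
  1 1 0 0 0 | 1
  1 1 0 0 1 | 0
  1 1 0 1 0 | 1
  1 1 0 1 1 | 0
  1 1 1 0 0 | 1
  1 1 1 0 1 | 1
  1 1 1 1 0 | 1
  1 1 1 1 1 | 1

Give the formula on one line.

((~c | a) & ((~e & ~c) | ((d | (b & a)) & (c & b))))

  ~c = 11110000111100001111000011110000
  (~c | a) = 11110000111100001111111111111111
  ~e = 10101010101010101010101010101010
  (~e & ~c) = 10100000101000001010000010100000
  (b & a) = 00000000000000000000000011111111
  (d | (b & a)) = 00110011001100110011001111111111
  (c & b) = 00000000000011110000000000001111
  ((d | (b & a)) & (c & b)) = 00000000000000110000000000001111
  ((~e & ~c) | ((d | (b & a)) & (c & b))) = 10100000101000111010000010101111
  ((~c | a) & ((~e & ~c) | ((d | (b & a)) & (c & b)))) = 10100000101000001010000010101111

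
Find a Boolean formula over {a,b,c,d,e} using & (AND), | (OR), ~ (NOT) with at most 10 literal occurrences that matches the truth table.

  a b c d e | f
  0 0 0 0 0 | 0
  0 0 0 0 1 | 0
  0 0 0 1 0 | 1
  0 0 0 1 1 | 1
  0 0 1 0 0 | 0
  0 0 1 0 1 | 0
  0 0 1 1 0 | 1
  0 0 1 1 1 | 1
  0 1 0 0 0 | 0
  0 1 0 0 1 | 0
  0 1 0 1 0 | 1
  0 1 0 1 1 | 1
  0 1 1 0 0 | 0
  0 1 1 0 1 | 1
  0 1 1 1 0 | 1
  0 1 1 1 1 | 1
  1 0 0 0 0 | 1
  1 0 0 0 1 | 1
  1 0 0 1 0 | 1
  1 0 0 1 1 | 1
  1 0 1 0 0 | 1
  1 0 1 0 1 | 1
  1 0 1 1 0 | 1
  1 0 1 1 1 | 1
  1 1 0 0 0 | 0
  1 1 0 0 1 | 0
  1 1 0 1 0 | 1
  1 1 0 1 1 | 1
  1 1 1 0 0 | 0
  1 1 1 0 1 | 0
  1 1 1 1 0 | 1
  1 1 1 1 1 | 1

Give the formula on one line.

  (e & b) = 00000000010101010000000001010101
  ~c = 11110000111100001111000011110000
  ~a = 11111111111111110000000000000000
  (~c | ~a) = 11111111111111111111000011110000
  ((~c | ~a) & c) = 00001111000011110000000000000000
  ((e & b) & ((~c | ~a) & c)) = 00000000000001010000000000000000
  ~b = 11111111000000001111111100000000
  (a & ~b) = 00000000000000001111111100000000
  ((a & ~b) | d) = 00110011001100111111111100110011
  (((e & b) & ((~c | ~a) & c)) | ((a & ~b) | d)) = 00110011001101111111111100110011

(((e & b) & ((~c | ~a) & c)) | ((a & ~b) | d))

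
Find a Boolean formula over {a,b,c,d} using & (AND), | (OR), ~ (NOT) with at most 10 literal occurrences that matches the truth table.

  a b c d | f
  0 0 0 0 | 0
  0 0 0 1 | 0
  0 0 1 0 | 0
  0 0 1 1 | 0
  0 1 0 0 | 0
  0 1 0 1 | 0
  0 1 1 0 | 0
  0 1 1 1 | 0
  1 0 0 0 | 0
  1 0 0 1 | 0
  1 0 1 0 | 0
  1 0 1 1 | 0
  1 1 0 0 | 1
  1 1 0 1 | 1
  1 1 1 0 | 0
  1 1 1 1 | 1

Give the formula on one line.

  ~c = 1100110011001100
  (d | ~c) = 1101110111011101
  ((d | ~c) & a) = 0000000011011101
  ~d = 1010101010101010
  (~d & b) = 0000101000001010
  (c | (~d & b)) = 0011101100111011
  ((c | (~d & b)) & ~d) = 0010101000101010
  (((c | (~d & b)) & ~d) | b) = 0010111100101111
  (((d | ~c) & a) & (((c | (~d & b)) & ~d) | b)) = 0000000000001101

(((d | ~c) & a) & (((c | (~d & b)) & ~d) | b))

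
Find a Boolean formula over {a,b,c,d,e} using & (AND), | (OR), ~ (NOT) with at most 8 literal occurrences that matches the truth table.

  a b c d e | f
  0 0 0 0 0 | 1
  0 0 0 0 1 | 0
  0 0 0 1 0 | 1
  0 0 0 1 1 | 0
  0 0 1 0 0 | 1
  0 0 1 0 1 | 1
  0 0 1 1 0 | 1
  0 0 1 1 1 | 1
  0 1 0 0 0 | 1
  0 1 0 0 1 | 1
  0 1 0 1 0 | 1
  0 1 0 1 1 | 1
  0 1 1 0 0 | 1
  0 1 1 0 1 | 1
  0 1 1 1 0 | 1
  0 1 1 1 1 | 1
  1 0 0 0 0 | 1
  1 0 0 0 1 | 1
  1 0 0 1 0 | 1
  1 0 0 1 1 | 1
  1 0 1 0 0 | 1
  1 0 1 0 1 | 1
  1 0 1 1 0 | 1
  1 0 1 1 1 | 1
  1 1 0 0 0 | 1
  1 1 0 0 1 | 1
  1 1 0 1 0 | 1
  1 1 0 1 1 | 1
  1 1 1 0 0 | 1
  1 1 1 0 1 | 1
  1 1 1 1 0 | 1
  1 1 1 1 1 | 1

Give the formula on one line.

((~e | a) | (b | (a | c)))

  ~e = 10101010101010101010101010101010
  (~e | a) = 10101010101010101111111111111111
  (a | c) = 00001111000011111111111111111111
  (b | (a | c)) = 00001111111111111111111111111111
  ((~e | a) | (b | (a | c))) = 10101111111111111111111111111111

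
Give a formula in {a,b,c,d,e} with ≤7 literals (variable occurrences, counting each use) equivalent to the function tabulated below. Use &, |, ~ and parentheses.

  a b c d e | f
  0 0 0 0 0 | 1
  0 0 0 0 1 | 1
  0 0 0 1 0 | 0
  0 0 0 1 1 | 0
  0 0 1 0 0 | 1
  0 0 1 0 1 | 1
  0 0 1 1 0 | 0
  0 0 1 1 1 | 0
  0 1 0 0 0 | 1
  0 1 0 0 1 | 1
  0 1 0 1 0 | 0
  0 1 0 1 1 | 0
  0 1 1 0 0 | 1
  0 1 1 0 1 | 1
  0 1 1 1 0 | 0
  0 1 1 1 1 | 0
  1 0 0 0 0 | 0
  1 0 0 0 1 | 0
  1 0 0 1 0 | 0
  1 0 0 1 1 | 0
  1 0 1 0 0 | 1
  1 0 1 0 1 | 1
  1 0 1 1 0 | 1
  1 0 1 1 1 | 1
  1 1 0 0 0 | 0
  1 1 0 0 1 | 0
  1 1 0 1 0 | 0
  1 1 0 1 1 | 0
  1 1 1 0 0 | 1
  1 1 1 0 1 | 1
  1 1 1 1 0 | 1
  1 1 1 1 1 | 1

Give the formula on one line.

((c & a) | (~a & ~d))

  (c & a) = 00000000000000000000111100001111
  ~a = 11111111111111110000000000000000
  ~d = 11001100110011001100110011001100
  (~a & ~d) = 11001100110011000000000000000000
  ((c & a) | (~a & ~d)) = 11001100110011000000111100001111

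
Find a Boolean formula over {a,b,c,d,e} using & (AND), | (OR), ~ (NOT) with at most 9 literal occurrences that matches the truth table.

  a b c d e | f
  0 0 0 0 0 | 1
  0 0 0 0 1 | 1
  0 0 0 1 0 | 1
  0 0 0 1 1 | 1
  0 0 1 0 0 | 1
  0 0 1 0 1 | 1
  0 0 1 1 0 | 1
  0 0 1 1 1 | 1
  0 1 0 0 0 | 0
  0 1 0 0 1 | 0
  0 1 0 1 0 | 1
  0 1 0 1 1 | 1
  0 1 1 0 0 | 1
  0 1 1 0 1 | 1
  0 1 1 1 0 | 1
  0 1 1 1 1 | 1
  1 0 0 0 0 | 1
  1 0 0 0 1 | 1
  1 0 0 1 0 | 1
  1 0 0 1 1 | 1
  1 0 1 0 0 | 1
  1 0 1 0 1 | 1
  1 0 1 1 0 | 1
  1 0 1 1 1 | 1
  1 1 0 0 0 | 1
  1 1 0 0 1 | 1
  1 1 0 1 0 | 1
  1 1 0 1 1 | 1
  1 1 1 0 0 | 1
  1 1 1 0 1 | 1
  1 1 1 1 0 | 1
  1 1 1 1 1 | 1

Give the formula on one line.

  (a | c) = 00001111000011111111111111111111
  ~a = 11111111111111110000000000000000
  (d & ~a) = 00110011001100110000000000000000
  ~b = 11111111000000001111111100000000
  (~b | c) = 11111111000011111111111100001111
  ~c = 11110000111100001111000011110000
  ((~b | c) & ~c) = 11110000000000001111000000000000
  ((d & ~a) | ((~b | c) & ~c)) = 11110011001100111111000000000000
  ((a | c) | ((d & ~a) | ((~b | c) & ~c))) = 11111111001111111111111111111111

((a | c) | ((d & ~a) | ((~b | c) & ~c)))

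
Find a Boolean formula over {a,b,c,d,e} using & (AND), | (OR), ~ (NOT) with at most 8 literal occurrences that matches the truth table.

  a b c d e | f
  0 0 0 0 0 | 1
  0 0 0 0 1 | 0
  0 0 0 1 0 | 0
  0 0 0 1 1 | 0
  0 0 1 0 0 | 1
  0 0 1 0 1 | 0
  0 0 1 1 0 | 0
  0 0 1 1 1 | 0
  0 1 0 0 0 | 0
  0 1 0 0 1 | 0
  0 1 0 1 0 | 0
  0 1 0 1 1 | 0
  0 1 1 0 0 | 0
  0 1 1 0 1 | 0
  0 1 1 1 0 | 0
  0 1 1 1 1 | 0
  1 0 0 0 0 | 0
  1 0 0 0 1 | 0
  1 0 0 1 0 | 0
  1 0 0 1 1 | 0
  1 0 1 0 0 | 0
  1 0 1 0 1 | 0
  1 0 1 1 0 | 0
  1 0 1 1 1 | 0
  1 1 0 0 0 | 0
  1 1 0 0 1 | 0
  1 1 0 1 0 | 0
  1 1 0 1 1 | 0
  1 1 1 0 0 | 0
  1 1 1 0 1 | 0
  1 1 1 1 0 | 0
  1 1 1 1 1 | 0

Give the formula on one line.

((e | ~b) & ((~e & ~a) & ~d))

  ~b = 11111111000000001111111100000000
  (e | ~b) = 11111111010101011111111101010101
  ~e = 10101010101010101010101010101010
  ~a = 11111111111111110000000000000000
  (~e & ~a) = 10101010101010100000000000000000
  ~d = 11001100110011001100110011001100
  ((~e & ~a) & ~d) = 10001000100010000000000000000000
  ((e | ~b) & ((~e & ~a) & ~d)) = 10001000000000000000000000000000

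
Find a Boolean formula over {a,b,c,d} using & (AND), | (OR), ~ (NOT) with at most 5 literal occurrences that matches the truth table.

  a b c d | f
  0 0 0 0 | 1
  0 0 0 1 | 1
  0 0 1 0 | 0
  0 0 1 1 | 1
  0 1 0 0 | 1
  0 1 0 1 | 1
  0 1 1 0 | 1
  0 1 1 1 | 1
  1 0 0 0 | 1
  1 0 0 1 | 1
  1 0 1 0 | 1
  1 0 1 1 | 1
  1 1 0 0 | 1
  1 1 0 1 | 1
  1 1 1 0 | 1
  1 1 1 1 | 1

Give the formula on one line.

  ~c = 1100110011001100
  (~c | d) = 1101110111011101
  (a | b) = 0000111111111111
  ((~c | d) | (a | b)) = 1101111111111111

((~c | d) | (a | b))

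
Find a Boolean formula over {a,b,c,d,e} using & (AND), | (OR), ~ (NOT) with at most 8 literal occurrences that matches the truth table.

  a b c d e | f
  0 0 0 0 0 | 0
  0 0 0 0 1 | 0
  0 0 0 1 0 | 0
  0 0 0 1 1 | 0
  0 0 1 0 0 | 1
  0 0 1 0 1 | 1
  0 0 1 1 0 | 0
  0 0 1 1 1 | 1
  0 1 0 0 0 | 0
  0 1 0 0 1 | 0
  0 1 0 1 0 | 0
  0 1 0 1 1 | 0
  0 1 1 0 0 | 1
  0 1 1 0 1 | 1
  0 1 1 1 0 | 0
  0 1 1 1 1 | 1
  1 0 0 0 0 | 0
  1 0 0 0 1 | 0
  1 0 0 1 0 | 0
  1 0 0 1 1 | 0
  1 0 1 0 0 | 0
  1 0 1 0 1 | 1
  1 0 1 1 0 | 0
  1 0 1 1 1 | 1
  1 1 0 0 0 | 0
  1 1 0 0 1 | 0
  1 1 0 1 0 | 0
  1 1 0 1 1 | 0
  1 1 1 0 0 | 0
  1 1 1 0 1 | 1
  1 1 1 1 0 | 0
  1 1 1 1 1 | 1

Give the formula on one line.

(((c & ~d) & ~a) | (e & c))

  ~d = 11001100110011001100110011001100
  (c & ~d) = 00001100000011000000110000001100
  ~a = 11111111111111110000000000000000
  ((c & ~d) & ~a) = 00001100000011000000000000000000
  (e & c) = 00000101000001010000010100000101
  (((c & ~d) & ~a) | (e & c)) = 00001101000011010000010100000101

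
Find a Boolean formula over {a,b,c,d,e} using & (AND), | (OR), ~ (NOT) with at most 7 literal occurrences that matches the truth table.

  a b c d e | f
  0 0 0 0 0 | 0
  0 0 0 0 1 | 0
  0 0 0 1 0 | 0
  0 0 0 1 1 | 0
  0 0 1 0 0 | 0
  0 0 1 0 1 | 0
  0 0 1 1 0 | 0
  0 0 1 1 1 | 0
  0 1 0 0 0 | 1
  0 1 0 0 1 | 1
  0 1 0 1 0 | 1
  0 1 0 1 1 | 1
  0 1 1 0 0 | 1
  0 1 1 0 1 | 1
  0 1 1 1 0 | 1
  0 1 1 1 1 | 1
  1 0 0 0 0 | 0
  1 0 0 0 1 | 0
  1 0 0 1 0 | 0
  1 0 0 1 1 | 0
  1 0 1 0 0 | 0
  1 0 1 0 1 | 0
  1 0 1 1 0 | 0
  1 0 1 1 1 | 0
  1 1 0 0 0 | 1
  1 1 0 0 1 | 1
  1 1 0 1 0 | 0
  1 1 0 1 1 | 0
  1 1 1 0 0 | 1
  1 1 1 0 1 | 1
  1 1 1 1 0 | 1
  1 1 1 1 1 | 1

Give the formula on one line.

  ~d = 11001100110011001100110011001100
  (~d | c) = 11001111110011111100111111001111
  ~a = 11111111111111110000000000000000
  ((~d | c) | ~a) = 11111111111111111100111111001111
  (((~d | c) | ~a) & b) = 00000000111111110000000011001111

(((~d | c) | ~a) & b)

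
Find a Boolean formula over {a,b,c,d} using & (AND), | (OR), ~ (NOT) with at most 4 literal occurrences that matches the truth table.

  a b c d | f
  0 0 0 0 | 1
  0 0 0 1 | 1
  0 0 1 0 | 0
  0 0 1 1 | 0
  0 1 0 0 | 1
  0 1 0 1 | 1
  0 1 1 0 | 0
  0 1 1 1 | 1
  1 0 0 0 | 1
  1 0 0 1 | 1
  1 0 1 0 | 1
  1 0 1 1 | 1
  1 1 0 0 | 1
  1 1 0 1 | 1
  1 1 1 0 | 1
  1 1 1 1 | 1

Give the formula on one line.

  (b & d) = 0000010100000101
  ~c = 1100110011001100
  (~c | a) = 1100110011111111
  ((b & d) | (~c | a)) = 1100110111111111

((b & d) | (~c | a))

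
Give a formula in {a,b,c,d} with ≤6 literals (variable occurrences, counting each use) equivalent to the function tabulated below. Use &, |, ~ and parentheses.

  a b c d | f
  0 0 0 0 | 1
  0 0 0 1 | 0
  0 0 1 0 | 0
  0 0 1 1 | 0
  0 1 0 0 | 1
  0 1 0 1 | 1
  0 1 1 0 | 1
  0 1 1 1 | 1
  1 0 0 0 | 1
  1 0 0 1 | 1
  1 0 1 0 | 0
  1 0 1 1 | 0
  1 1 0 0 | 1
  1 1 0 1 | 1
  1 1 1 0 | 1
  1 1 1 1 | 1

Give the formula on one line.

(((a | b) & ~c) | (b | (~c & ~d)))

  (a | b) = 0000111111111111
  ~c = 1100110011001100
  ((a | b) & ~c) = 0000110011001100
  ~d = 1010101010101010
  (~c & ~d) = 1000100010001000
  (b | (~c & ~d)) = 1000111110001111
  (((a | b) & ~c) | (b | (~c & ~d))) = 1000111111001111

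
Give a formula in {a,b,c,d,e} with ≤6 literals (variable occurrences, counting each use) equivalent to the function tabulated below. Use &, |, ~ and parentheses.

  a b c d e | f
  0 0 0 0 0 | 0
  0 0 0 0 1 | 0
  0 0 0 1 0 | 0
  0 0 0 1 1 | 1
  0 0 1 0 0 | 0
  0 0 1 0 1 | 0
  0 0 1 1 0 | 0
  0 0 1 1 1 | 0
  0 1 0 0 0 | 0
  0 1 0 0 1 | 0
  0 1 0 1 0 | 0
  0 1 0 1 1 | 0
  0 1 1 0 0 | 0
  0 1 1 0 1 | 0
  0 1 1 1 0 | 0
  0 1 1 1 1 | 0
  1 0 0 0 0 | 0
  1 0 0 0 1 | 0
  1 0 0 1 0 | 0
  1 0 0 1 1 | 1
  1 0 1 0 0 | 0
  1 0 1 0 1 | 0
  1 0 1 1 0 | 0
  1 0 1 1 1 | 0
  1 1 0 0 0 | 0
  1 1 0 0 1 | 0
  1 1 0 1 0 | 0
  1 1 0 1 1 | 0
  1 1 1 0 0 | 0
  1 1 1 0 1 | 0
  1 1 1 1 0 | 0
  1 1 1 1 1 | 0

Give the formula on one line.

  ~c = 11110000111100001111000011110000
  ~b = 11111111000000001111111100000000
  (~b & e) = 01010101000000000101010100000000
  (b | d) = 00110011111111110011001111111111
  ((~b & e) & (b | d)) = 00010001000000000001000100000000
  (~c & ((~b & e) & (b | d))) = 00010000000000000001000000000000

(~c & ((~b & e) & (b | d)))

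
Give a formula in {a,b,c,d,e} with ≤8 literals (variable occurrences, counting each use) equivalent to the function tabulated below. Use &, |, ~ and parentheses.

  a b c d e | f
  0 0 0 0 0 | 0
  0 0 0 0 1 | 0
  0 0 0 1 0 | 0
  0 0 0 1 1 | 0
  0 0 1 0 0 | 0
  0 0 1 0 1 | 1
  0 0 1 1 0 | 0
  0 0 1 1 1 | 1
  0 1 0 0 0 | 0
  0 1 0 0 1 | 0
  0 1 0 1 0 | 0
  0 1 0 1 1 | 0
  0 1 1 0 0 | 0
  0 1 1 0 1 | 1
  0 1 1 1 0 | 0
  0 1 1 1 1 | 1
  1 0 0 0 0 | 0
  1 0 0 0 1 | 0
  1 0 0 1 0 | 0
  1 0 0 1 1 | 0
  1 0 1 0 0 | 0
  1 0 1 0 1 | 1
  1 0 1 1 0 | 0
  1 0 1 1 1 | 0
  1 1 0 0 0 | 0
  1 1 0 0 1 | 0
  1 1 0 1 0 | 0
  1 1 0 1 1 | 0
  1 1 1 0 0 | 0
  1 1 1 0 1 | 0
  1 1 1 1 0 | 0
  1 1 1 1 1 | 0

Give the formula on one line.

  ~b = 11111111000000001111111100000000
  ~a = 11111111111111110000000000000000
  (~b | ~a) = 11111111111111111111111100000000
  (c & (~b | ~a)) = 00001111000011110000111100000000
  ~c = 11110000111100001111000011110000
  (~c | ~a) = 11111111111111111111000011110000
  ~d = 11001100110011001100110011001100
  ((~c | ~a) | ~d) = 11111111111111111111110011111100
  (c & ((~c | ~a) | ~d)) = 00001111000011110000110000001100
  ((c & (~b | ~a)) & (c & ((~c | ~a) | ~d))) = 00001111000011110000110000000000
  (e & ((c & (~b | ~a)) & (c & ((~c | ~a) | ~d)))) = 00000101000001010000010000000000

(e & ((c & (~b | ~a)) & (c & ((~c | ~a) | ~d))))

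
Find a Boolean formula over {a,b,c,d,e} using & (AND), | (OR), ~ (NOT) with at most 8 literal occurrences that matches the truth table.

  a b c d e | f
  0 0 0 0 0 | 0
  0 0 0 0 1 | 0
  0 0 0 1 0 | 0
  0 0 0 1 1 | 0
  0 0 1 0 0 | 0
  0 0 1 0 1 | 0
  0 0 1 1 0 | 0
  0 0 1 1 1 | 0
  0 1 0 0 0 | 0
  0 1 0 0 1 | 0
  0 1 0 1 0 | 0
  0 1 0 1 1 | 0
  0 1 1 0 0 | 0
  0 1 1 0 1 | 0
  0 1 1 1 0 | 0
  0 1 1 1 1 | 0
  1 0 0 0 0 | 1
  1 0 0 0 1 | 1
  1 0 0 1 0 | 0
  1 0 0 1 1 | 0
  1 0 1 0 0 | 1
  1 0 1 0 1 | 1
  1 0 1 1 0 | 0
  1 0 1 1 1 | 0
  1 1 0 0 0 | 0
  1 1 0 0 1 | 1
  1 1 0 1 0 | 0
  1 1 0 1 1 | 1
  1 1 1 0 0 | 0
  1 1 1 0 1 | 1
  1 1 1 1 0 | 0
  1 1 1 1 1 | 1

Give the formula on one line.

((a & ((~d | (e & ~a)) | b)) & (~b | (e & a)))

  ~d = 11001100110011001100110011001100
  ~a = 11111111111111110000000000000000
  (e & ~a) = 01010101010101010000000000000000
  (~d | (e & ~a)) = 11011101110111011100110011001100
  ((~d | (e & ~a)) | b) = 11011101111111111100110011111111
  (a & ((~d | (e & ~a)) | b)) = 00000000000000001100110011111111
  ~b = 11111111000000001111111100000000
  (e & a) = 00000000000000000101010101010101
  (~b | (e & a)) = 11111111000000001111111101010101
  ((a & ((~d | (e & ~a)) | b)) & (~b | (e & a))) = 00000000000000001100110001010101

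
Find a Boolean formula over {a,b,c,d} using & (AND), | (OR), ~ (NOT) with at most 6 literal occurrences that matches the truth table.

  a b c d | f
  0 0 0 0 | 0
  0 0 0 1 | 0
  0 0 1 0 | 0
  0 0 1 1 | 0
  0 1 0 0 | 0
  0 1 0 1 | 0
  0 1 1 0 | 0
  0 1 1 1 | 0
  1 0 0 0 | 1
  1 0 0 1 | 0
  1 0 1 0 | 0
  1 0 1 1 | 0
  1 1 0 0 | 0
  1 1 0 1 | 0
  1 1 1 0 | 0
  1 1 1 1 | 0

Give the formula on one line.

(((~b & ~c) & a) & (~c & (c | ~d)))

  ~b = 1111000011110000
  ~c = 1100110011001100
  (~b & ~c) = 1100000011000000
  ((~b & ~c) & a) = 0000000011000000
  ~d = 1010101010101010
  (c | ~d) = 1011101110111011
  (~c & (c | ~d)) = 1000100010001000
  (((~b & ~c) & a) & (~c & (c | ~d))) = 0000000010000000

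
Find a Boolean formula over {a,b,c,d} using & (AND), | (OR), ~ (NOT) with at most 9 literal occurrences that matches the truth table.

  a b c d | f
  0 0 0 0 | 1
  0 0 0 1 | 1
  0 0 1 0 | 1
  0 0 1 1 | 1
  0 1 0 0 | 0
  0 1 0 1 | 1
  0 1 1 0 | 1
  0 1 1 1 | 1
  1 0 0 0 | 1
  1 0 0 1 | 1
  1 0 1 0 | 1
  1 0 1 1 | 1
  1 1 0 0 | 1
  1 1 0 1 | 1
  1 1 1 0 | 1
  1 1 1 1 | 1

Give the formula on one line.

((((~d & a) | d) | ~b) | (c & ((~d & b) | ~a)))

  ~d = 1010101010101010
  (~d & a) = 0000000010101010
  ((~d & a) | d) = 0101010111111111
  ~b = 1111000011110000
  (((~d & a) | d) | ~b) = 1111010111111111
  (~d & b) = 0000101000001010
  ~a = 1111111100000000
  ((~d & b) | ~a) = 1111111100001010
  (c & ((~d & b) | ~a)) = 0011001100000010
  ((((~d & a) | d) | ~b) | (c & ((~d & b) | ~a))) = 1111011111111111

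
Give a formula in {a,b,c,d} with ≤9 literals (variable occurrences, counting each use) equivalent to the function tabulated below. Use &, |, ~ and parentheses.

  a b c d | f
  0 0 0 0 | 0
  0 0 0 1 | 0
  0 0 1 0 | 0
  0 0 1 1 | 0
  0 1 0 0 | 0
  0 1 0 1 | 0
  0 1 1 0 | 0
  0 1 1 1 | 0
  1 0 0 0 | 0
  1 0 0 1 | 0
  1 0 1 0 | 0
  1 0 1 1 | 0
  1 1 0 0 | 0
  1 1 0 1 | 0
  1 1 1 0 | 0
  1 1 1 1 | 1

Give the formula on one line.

  (d & c) = 0001000100010001
  ~b = 1111000011110000
  (~b | a) = 1111000011111111
  ((d & c) & (~b | a)) = 0001000000010001
  ~a = 1111111100000000
  (~a & c) = 0011001100000000
  (b | (~a & c)) = 0011111100001111
  (((d & c) & (~b | a)) & (b | (~a & c))) = 0001000000000001
  ((((d & c) & (~b | a)) & (b | (~a & c))) & b) = 0000000000000001

((((d & c) & (~b | a)) & (b | (~a & c))) & b)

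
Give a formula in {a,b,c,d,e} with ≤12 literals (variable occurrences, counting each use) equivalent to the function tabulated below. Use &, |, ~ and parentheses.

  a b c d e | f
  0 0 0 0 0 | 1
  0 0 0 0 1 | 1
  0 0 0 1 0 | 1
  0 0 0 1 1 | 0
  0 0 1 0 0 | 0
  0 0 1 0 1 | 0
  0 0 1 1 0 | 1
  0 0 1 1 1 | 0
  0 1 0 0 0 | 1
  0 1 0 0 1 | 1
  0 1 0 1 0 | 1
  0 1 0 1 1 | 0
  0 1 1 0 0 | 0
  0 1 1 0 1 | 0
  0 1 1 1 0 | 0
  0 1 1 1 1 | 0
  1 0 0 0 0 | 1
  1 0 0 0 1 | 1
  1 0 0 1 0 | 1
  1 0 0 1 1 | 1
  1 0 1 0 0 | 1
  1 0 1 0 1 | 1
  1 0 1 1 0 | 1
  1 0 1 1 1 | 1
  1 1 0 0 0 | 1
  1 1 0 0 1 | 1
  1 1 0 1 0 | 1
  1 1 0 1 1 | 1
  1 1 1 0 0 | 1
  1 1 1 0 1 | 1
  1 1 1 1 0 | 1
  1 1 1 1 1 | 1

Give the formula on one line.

  ~c = 11110000111100001111000011110000
  (~c | d) = 11110011111100111111001111110011
  ~b = 11111111000000001111111100000000
  (~c | ~b) = 11111111111100001111111111110000
  ((~c | d) & (~c | ~b)) = 11110011111100001111001111110000
  (~c | a) = 11110000111100001111111111111111
  (((~c | d) & (~c | ~b)) | (~c | a)) = 11110011111100001111111111111111
  ~e = 10101010101010101010101010101010
  (~e | a) = 10101010101010101111111111111111
  ~d = 11001100110011001100110011001100
  ((~e | a) | ~d) = 11101110111011101111111111111111
  ((((~c | d) & (~c | ~b)) | (~c | a)) & ((~e | a) | ~d)) = 11100010111000001111111111111111

((((~c | d) & (~c | ~b)) | (~c | a)) & ((~e | a) | ~d))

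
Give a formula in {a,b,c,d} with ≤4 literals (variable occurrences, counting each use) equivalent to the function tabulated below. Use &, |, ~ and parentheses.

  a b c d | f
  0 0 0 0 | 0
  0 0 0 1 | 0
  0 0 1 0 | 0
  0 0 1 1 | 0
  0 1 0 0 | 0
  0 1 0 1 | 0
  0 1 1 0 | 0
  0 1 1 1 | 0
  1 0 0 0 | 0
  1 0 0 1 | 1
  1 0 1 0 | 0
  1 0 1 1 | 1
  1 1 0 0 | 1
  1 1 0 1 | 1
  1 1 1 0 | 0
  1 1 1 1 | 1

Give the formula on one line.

  ~c = 1100110011001100
  (~c & b) = 0000110000001100
  (d | (~c & b)) = 0101110101011101
  (a & (d | (~c & b))) = 0000000001011101

(a & (d | (~c & b)))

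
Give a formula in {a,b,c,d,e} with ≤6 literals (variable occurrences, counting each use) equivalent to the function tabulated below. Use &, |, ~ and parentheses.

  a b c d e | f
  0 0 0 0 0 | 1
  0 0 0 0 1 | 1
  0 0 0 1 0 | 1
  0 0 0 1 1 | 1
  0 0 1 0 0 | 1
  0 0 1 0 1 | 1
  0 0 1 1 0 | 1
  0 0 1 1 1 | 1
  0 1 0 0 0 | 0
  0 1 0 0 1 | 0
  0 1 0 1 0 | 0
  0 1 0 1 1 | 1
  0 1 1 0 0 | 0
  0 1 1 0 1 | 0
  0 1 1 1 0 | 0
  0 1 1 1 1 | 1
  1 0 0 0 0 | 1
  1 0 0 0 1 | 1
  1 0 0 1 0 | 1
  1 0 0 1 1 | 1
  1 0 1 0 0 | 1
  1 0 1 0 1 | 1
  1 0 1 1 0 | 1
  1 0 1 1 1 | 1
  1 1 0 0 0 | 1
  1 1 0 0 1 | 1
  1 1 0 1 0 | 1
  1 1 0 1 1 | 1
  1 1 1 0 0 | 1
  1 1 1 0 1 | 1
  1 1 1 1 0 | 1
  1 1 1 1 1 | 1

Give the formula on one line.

  ~b = 11111111000000001111111100000000
  (~b | a) = 11111111000000001111111111111111
  (e & d) = 00010001000100010001000100010001
  ((~b | a) | (e & d)) = 11111111000100011111111111111111

((~b | a) | (e & d))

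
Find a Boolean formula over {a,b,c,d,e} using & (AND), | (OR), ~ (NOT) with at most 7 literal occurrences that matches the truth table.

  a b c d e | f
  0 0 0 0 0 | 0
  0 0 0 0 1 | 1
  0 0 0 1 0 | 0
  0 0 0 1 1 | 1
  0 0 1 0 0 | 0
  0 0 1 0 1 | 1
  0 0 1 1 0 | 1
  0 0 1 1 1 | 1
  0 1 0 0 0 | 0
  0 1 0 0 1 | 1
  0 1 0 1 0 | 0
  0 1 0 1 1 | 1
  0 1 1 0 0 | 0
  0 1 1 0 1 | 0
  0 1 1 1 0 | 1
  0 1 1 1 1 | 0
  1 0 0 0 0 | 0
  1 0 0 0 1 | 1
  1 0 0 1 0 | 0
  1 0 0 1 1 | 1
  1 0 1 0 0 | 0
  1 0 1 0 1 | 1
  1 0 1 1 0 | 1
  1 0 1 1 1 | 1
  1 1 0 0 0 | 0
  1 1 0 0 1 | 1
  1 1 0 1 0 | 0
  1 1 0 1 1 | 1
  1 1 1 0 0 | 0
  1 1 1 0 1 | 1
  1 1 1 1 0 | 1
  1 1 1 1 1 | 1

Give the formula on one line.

  ~b = 11111111000000001111111100000000
  ~c = 11110000111100001111000011110000
  ~e = 10101010101010101010101010101010
  (~e | a) = 10101010101010101111111111111111
  (~c | (~e | a)) = 11111010111110101111111111111111
  (~b | (~c | (~e | a))) = 11111111111110101111111111111111
  (c & d) = 00000011000000110000001100000011
  (e | (c & d)) = 01010111010101110101011101010111
  ((~b | (~c | (~e | a))) & (e | (c & d))) = 01010111010100100101011101010111

((~b | (~c | (~e | a))) & (e | (c & d)))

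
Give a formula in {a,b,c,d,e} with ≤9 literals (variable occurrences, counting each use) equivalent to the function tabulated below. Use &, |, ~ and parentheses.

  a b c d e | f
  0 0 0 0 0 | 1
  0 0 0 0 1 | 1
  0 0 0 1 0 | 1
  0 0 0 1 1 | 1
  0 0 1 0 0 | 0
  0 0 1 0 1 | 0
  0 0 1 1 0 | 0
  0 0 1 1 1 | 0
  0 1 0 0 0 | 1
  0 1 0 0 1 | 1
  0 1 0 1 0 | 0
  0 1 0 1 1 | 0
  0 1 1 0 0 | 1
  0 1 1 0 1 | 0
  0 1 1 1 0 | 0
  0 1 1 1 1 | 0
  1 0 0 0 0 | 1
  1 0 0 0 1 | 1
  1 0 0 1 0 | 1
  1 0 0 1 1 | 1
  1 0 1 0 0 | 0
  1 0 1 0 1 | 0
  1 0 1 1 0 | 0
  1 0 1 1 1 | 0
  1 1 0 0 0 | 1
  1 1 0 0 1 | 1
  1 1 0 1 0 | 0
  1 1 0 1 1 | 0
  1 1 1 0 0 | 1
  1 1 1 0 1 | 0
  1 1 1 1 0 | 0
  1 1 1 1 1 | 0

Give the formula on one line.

  ~c = 11110000111100001111000011110000
  (b | ~c) = 11110000111111111111000011111111
  ~e = 10101010101010101010101010101010
  (~e | ~c) = 11111010111110101111101011111010
  (d | (~e | ~c)) = 11111011111110111111101111111011
  ~d = 11001100110011001100110011001100
  ((d | (~e | ~c)) & ~d) = 11001000110010001100100011001000
  ((b | ~c) & ((d | (~e | ~c)) & ~d)) = 11000000110010001100000011001000
  ~b = 11111111000000001111111100000000
  (~b & d) = 00110011000000000011001100000000
  (~c & (~b & d)) = 00110000000000000011000000000000
  (((b | ~c) & ((d | (~e | ~c)) & ~d)) | (~c & (~b & d))) = 11110000110010001111000011001000

(((b | ~c) & ((d | (~e | ~c)) & ~d)) | (~c & (~b & d)))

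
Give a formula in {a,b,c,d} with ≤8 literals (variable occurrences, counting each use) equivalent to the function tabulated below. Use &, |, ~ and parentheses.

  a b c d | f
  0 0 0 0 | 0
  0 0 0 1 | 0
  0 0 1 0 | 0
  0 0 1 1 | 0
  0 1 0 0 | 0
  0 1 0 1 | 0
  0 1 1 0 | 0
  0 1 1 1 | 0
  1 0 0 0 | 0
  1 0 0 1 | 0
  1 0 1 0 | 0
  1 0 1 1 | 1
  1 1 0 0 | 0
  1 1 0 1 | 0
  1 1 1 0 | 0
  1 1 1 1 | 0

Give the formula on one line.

  ~b = 1111000011110000
  (~b & a) = 0000000011110000
  (d & (~b & a)) = 0000000001010000
  (b | c) = 0011111100111111
  (d & (b | c)) = 0001010100010101
  ((d & (~b & a)) & (d & (b | c))) = 0000000000010000

((d & (~b & a)) & (d & (b | c)))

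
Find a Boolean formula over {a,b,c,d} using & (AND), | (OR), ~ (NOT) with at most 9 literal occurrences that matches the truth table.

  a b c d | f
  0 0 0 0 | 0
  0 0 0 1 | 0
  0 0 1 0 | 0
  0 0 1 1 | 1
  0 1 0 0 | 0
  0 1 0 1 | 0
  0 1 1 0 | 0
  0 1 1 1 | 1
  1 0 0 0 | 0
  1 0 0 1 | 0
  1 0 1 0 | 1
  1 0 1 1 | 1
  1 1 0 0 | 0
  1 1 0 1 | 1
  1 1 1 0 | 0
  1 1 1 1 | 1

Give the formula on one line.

(((((b | a) | d) & c) | (a & (d & b))) & (d | ~b))

  (b | a) = 0000111111111111
  ((b | a) | d) = 0101111111111111
  (((b | a) | d) & c) = 0001001100110011
  (d & b) = 0000010100000101
  (a & (d & b)) = 0000000000000101
  ((((b | a) | d) & c) | (a & (d & b))) = 0001001100110111
  ~b = 1111000011110000
  (d | ~b) = 1111010111110101
  (((((b | a) | d) & c) | (a & (d & b))) & (d | ~b)) = 0001000100110101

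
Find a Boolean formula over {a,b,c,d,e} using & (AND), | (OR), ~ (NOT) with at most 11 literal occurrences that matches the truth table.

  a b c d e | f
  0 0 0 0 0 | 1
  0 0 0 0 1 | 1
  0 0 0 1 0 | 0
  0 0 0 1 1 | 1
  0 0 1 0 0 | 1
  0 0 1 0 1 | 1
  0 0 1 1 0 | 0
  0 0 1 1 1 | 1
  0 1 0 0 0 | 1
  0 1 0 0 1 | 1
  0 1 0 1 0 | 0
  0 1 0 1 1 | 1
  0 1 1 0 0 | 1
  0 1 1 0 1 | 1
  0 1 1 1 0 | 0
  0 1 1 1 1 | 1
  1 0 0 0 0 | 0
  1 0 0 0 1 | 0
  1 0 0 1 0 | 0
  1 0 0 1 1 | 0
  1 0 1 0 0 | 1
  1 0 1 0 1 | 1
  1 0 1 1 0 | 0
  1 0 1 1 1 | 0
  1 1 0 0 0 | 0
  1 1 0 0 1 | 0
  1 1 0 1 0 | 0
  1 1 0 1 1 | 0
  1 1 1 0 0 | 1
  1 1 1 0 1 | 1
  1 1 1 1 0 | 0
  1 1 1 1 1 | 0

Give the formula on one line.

  ~d = 11001100110011001100110011001100
  ~a = 11111111111111110000000000000000
  (d | ~a) = 11111111111111110011001100110011
  (~d & (d | ~a)) = 11001100110011000000000000000000
  (c & ~d) = 00001100000011000000110000001100
  ((c & ~d) & a) = 00000000000000000000110000001100
  (e & ~a) = 01010101010101010000000000000000
  (((c & ~d) & a) | (e & ~a)) = 01010101010101010000110000001100
  ((~d & (d | ~a)) | (((c & ~d) & a) | (e & ~a))) = 11011101110111010000110000001100

((~d & (d | ~a)) | (((c & ~d) & a) | (e & ~a)))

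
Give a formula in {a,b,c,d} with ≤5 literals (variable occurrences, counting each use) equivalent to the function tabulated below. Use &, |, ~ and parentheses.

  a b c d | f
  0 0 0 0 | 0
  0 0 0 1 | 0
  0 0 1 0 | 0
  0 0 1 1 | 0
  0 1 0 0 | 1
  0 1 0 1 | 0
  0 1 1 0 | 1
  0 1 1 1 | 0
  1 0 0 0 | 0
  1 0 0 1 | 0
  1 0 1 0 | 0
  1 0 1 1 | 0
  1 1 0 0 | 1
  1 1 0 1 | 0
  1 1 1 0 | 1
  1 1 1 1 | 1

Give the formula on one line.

((~d | (a & (c | ~b))) & b)

  ~d = 1010101010101010
  ~b = 1111000011110000
  (c | ~b) = 1111001111110011
  (a & (c | ~b)) = 0000000011110011
  (~d | (a & (c | ~b))) = 1010101011111011
  ((~d | (a & (c | ~b))) & b) = 0000101000001011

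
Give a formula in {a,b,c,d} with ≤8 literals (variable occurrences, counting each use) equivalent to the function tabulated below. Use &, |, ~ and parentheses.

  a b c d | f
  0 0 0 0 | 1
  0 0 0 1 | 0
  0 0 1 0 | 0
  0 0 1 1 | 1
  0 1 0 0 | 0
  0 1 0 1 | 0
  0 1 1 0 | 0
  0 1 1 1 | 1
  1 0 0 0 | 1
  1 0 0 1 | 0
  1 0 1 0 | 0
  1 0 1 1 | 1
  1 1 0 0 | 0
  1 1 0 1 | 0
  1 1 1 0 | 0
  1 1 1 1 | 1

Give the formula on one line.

  ~d = 1010101010101010
  ~b = 1111000011110000
  ~c = 1100110011001100
  (~b & ~c) = 1100000011000000
  (d & b) = 0000010100000101
  ((~b & ~c) | (d & b)) = 1100010111000101
  (~d & ((~b & ~c) | (d & b))) = 1000000010000000
  (d & c) = 0001000100010001
  ((~d & ((~b & ~c) | (d & b))) | (d & c)) = 1001000110010001

((~d & ((~b & ~c) | (d & b))) | (d & c))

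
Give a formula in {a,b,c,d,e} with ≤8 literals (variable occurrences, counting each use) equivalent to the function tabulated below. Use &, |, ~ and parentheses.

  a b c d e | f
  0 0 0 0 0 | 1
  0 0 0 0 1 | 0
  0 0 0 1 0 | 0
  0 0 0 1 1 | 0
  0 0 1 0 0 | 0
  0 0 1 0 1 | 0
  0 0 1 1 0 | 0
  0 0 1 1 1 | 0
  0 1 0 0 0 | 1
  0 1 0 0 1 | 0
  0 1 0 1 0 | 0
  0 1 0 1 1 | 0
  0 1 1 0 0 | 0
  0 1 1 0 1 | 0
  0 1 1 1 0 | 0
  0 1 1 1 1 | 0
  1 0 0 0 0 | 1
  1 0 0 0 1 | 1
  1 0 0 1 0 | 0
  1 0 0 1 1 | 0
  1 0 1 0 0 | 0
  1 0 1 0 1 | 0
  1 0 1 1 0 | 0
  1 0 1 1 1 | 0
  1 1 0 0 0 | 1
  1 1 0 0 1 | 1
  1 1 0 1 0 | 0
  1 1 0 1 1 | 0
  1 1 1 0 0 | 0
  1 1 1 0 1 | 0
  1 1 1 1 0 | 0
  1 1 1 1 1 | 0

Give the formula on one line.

((~d & ~c) & ((~e | a) & ~d))

  ~d = 11001100110011001100110011001100
  ~c = 11110000111100001111000011110000
  (~d & ~c) = 11000000110000001100000011000000
  ~e = 10101010101010101010101010101010
  (~e | a) = 10101010101010101111111111111111
  ((~e | a) & ~d) = 10001000100010001100110011001100
  ((~d & ~c) & ((~e | a) & ~d)) = 10000000100000001100000011000000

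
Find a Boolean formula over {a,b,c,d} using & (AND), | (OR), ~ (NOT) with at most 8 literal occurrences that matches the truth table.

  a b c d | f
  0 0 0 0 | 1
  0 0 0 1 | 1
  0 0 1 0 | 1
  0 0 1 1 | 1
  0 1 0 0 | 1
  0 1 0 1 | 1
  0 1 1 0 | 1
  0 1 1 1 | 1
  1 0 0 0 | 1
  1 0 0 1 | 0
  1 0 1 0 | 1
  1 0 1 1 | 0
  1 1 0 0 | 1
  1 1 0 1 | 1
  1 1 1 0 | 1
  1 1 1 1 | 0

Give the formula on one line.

  ~a = 1111111100000000
  (a & b) = 0000000000001111
  ((a & b) & d) = 0000000000000101
  ~c = 1100110011001100
  (((a & b) & d) & ~c) = 0000000000000100
  ~d = 1010101010101010
  ((((a & b) & d) & ~c) | ~d) = 1010101010101110
  (~a | ((((a & b) & d) & ~c) | ~d)) = 1111111110101110

(~a | ((((a & b) & d) & ~c) | ~d))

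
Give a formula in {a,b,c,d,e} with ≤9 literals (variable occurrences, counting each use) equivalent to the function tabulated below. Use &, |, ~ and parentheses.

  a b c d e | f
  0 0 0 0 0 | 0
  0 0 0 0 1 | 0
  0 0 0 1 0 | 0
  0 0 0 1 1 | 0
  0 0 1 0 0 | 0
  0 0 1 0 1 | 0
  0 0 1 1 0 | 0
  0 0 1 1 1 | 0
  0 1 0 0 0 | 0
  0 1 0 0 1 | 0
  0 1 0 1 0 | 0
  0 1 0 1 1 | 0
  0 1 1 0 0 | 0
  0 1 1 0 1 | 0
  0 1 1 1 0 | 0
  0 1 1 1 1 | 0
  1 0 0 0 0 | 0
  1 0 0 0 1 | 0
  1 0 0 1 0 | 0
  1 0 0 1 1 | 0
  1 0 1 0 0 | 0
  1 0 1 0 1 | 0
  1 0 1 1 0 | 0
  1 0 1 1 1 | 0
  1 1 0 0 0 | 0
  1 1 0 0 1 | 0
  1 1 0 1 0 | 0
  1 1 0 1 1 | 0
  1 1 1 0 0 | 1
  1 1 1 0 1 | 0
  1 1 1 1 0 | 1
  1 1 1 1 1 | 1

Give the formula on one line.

(((c & ((d & a) | ~e)) & a) & (b | (~a | ~c)))

  (d & a) = 00000000000000000011001100110011
  ~e = 10101010101010101010101010101010
  ((d & a) | ~e) = 10101010101010101011101110111011
  (c & ((d & a) | ~e)) = 00001010000010100000101100001011
  ((c & ((d & a) | ~e)) & a) = 00000000000000000000101100001011
  ~a = 11111111111111110000000000000000
  ~c = 11110000111100001111000011110000
  (~a | ~c) = 11111111111111111111000011110000
  (b | (~a | ~c)) = 11111111111111111111000011111111
  (((c & ((d & a) | ~e)) & a) & (b | (~a | ~c))) = 00000000000000000000000000001011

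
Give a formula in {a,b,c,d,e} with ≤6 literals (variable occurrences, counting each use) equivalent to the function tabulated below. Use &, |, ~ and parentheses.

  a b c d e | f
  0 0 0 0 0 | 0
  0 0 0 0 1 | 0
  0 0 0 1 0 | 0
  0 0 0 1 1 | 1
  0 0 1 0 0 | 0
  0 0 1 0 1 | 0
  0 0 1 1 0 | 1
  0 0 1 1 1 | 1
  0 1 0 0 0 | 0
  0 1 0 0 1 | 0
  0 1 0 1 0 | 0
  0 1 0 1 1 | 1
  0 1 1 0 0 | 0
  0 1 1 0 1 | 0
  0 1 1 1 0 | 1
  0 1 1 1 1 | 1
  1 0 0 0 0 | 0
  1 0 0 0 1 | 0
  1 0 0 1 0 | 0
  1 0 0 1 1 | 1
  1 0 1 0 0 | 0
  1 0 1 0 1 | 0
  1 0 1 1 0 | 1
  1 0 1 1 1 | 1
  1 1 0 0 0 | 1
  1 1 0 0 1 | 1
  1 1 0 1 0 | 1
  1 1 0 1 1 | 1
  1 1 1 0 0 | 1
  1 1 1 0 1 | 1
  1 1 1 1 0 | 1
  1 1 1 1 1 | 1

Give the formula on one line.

  (d & c) = 00000011000000110000001100000011
  (e | (d & c)) = 01010111010101110101011101010111
  (d & (e | (d & c))) = 00010011000100110001001100010011
  (b & a) = 00000000000000000000000011111111
  ((d & (e | (d & c))) | (b & a)) = 00010011000100110001001111111111

((d & (e | (d & c))) | (b & a))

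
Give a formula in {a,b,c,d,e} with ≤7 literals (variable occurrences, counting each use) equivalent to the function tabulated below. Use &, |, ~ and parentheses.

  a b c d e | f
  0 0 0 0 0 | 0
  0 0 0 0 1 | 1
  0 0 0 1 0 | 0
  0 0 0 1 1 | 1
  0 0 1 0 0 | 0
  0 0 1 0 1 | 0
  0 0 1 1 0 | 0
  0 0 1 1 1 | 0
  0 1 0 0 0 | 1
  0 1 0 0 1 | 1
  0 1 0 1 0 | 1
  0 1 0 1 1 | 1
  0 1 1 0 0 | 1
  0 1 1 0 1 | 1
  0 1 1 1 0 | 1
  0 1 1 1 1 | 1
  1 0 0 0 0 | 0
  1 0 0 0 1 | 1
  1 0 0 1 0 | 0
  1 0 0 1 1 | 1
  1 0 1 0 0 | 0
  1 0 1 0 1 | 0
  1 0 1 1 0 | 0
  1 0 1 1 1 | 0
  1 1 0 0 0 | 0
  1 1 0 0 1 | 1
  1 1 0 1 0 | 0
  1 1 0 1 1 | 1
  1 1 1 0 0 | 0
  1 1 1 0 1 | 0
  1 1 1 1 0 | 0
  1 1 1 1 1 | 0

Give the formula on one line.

  ~c = 11110000111100001111000011110000
  (~c & e) = 01010000010100000101000001010000
  ~a = 11111111111111110000000000000000
  (b & ~a) = 00000000111111110000000000000000
  ((~c & e) | (b & ~a)) = 01010000111111110101000001010000

((~c & e) | (b & ~a))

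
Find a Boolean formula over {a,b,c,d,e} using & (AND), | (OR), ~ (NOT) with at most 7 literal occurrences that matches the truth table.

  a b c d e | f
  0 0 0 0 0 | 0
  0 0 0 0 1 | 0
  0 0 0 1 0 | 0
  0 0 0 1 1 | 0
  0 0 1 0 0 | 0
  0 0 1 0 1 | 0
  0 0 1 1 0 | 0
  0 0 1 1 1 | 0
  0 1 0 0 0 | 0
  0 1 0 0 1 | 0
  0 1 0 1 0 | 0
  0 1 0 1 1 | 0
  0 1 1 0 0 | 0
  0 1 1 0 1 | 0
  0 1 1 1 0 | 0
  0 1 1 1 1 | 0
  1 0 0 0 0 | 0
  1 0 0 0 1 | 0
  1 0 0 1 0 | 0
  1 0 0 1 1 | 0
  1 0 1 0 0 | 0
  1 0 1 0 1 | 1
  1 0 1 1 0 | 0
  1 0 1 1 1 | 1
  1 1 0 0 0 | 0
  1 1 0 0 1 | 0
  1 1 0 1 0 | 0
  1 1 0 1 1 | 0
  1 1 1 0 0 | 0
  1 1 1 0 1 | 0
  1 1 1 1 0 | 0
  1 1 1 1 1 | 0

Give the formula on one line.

  (c & a) = 00000000000000000000111100001111
  ~b = 11111111000000001111111100000000
  (e & ~b) = 01010101000000000101010100000000
  ((c & a) & (e & ~b)) = 00000000000000000000010100000000

((c & a) & (e & ~b))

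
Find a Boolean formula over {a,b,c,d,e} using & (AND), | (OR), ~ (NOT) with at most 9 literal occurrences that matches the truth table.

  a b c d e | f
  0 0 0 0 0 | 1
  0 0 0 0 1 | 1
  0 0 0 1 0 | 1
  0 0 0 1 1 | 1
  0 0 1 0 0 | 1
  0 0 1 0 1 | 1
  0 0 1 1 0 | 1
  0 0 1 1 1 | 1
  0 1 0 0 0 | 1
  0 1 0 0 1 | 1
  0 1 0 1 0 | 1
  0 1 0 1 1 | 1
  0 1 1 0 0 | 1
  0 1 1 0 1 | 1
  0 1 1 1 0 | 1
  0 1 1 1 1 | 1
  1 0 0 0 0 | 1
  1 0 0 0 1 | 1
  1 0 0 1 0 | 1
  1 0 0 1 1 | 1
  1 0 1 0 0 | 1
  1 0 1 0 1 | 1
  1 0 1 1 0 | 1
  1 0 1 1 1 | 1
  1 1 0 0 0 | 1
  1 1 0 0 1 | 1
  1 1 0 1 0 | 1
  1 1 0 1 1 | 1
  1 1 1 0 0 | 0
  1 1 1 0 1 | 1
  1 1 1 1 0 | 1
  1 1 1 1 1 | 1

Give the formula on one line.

((((d | (~a & e)) | (~e & (~b & a))) | (~a | ~c)) | e)

  ~a = 11111111111111110000000000000000
  (~a & e) = 01010101010101010000000000000000
  (d | (~a & e)) = 01110111011101110011001100110011
  ~e = 10101010101010101010101010101010
  ~b = 11111111000000001111111100000000
  (~b & a) = 00000000000000001111111100000000
  (~e & (~b & a)) = 00000000000000001010101000000000
  ((d | (~a & e)) | (~e & (~b & a))) = 01110111011101111011101100110011
  ~c = 11110000111100001111000011110000
  (~a | ~c) = 11111111111111111111000011110000
  (((d | (~a & e)) | (~e & (~b & a))) | (~a | ~c)) = 11111111111111111111101111110011
  ((((d | (~a & e)) | (~e & (~b & a))) | (~a | ~c)) | e) = 11111111111111111111111111110111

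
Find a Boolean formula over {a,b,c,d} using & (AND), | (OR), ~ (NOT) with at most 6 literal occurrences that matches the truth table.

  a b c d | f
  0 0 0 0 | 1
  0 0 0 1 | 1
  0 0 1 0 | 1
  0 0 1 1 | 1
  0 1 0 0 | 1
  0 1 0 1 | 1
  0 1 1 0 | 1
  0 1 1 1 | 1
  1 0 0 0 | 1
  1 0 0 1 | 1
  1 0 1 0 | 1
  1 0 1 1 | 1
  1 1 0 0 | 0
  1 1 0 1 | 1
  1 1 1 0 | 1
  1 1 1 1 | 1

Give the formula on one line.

  ~d = 1010101010101010
  ~b = 1111000011110000
  (~d & ~b) = 1010000010100000
  ~a = 1111111100000000
  ((~d & ~b) | ~a) = 1111111110100000
  (c | d) = 0111011101110111
  (((~d & ~b) | ~a) | (c | d)) = 1111111111110111

(((~d & ~b) | ~a) | (c | d))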